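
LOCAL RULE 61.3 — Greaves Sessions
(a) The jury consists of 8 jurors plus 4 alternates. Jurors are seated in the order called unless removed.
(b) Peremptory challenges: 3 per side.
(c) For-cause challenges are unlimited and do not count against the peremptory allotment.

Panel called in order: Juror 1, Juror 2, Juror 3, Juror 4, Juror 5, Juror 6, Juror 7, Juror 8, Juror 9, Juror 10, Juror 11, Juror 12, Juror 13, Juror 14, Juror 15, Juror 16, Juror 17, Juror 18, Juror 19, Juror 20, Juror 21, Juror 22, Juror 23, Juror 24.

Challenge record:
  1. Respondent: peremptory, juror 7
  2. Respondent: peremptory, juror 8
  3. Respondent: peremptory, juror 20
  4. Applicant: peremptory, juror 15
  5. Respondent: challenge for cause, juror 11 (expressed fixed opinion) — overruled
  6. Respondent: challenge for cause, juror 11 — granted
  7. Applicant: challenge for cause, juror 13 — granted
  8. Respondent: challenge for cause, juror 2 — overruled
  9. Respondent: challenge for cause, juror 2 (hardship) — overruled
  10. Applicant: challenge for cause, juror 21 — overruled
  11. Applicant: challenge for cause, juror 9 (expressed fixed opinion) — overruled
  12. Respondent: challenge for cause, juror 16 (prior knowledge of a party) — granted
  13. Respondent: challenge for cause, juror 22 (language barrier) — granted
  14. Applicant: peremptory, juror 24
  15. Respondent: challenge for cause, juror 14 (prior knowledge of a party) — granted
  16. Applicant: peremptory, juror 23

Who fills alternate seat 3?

Removed: #7, #8, #11, #13, #14, #15, #16, #20, #22, #23, #24. (#2, #9, #21 stay — for-cause denied.)
Seating in order: seats 1–8 → #1, #2, #3, #4, #5, #6, #9, #10; alternates → #12, #17, #18, #19.
So alternate 3 is #18.

18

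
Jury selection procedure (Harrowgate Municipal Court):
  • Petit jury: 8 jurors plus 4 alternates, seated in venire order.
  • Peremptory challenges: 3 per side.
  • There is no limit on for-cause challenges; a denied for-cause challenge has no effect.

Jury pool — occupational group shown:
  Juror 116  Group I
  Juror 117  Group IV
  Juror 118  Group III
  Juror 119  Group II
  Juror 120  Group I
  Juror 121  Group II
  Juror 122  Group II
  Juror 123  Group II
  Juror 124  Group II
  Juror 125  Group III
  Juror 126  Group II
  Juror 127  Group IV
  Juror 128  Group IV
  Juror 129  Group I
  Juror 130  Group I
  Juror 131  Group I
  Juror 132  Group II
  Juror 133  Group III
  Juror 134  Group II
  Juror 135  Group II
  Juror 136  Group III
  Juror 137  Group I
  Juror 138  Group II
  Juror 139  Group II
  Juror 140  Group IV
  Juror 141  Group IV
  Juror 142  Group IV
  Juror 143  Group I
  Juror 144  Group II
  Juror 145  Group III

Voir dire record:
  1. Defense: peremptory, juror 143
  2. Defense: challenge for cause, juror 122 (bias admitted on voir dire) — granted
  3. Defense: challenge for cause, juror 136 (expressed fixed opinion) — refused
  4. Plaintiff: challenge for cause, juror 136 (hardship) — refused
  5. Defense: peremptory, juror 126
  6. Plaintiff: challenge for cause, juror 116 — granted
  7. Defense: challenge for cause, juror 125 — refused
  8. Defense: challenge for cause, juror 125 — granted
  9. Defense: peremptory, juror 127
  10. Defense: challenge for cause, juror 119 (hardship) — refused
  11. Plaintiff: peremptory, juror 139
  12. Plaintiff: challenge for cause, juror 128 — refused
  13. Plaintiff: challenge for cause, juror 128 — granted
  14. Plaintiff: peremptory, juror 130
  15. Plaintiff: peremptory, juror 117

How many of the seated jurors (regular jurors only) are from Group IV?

0

Removed: #116, #117, #122, #125, #126, #127, #128, #130, #139, #143.
Seated jurors 1–8: #118, #119, #120, #121, #123, #124, #129, #131 (alternates #132, #133, #134, #135 not counted).
None of those are in Group IV → 0.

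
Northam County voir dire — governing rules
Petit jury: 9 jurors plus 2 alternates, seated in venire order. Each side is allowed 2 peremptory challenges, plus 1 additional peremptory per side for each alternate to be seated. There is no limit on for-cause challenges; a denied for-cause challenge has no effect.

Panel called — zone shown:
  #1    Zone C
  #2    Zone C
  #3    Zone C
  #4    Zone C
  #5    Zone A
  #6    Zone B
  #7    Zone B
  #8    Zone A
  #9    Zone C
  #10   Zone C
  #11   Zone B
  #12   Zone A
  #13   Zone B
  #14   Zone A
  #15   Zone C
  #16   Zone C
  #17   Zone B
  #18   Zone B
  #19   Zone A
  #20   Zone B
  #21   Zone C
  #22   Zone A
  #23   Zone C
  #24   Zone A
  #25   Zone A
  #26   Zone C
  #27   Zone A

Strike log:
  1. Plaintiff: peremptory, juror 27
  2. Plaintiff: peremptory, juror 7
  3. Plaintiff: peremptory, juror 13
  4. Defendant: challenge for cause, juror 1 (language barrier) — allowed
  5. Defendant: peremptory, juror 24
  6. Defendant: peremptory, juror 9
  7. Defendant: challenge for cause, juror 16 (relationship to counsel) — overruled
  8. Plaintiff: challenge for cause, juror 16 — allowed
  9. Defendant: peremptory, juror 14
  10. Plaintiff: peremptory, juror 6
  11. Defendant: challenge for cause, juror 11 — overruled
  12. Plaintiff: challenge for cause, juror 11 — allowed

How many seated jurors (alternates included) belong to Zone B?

2

Removed: #1, #6, #7, #9, #11, #13, #14, #16, #24, #27.
Seated (11 incl. alternates): #2, #3, #4, #5, #8, #10, #12, #15, #17, #18, #19.
Of those, in Zone B: #17, #18 → 2.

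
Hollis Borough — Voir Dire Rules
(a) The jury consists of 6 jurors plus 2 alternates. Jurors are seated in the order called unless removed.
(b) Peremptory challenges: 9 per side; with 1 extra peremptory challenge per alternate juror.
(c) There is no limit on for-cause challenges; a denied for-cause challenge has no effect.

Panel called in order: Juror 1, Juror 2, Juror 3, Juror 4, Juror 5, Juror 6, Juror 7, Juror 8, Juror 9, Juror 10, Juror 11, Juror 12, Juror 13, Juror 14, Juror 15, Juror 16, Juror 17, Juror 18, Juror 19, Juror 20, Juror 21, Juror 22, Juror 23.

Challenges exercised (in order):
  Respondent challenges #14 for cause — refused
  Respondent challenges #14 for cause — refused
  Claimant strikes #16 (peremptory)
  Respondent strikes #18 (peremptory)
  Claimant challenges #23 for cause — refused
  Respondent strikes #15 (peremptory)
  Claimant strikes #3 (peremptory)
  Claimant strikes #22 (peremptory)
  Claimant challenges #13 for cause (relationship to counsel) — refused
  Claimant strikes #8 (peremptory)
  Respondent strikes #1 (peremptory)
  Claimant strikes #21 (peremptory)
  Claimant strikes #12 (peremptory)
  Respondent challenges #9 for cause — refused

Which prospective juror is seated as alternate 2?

11

Removed: #1, #3, #8, #12, #15, #16, #18, #21, #22. (#9, #13, #14, #23 stay — for-cause denied.)
Filling seats in venire order through position 8: #2, #4, #5, #6, #7, #9, #10, #11.
So alternate 2 is #11.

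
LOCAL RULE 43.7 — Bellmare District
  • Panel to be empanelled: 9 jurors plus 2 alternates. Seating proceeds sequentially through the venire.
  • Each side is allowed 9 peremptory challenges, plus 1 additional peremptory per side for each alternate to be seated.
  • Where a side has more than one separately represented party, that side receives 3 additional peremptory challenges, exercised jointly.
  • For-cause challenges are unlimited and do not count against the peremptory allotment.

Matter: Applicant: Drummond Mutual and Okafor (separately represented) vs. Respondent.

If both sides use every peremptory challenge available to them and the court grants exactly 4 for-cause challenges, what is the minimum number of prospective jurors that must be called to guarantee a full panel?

40

Seats to fill: 9 + 2 alternates = 11.
Peremptories — Applicant: 9 + 1×2 + 3 = 14; Respondent: 9 + 1×2 = 11; total 25.
For-cause removals: 4.
Minimum venire: 11 + 25 + 4 = 40.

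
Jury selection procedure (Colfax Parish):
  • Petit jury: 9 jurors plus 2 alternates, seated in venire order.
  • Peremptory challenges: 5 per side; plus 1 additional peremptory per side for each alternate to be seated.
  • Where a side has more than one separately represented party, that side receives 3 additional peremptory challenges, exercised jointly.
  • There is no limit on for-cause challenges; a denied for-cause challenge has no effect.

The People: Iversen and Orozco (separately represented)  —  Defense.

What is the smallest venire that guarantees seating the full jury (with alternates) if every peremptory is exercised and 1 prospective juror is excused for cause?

Seats to fill: 9 + 2 alternates = 11.
Peremptories — The People: 5 + 1×2 + 3 = 10; Defense: 5 + 1×2 = 7; total 17.
For-cause removals: 1.
Minimum venire: 11 + 17 + 1 = 29.

29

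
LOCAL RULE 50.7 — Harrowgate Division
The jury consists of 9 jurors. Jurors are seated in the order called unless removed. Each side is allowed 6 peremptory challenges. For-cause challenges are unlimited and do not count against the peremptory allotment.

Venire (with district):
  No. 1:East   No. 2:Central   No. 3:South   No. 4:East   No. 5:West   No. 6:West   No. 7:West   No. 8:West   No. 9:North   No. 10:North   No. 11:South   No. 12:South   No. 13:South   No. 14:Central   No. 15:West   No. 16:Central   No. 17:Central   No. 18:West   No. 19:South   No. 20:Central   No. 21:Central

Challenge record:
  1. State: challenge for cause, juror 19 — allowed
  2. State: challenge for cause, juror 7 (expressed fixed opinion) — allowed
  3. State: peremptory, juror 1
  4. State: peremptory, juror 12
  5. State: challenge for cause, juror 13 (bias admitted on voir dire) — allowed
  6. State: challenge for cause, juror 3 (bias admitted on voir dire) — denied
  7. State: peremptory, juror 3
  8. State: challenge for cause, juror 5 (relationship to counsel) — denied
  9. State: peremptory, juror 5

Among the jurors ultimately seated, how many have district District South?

1

Removed: #1, #3, #5, #7, #12, #13, #19.
Seated jurors 1–9: #2, #4, #6, #8, #9, #10, #11, #14, #15.
Of those, in District South: #11 → 1.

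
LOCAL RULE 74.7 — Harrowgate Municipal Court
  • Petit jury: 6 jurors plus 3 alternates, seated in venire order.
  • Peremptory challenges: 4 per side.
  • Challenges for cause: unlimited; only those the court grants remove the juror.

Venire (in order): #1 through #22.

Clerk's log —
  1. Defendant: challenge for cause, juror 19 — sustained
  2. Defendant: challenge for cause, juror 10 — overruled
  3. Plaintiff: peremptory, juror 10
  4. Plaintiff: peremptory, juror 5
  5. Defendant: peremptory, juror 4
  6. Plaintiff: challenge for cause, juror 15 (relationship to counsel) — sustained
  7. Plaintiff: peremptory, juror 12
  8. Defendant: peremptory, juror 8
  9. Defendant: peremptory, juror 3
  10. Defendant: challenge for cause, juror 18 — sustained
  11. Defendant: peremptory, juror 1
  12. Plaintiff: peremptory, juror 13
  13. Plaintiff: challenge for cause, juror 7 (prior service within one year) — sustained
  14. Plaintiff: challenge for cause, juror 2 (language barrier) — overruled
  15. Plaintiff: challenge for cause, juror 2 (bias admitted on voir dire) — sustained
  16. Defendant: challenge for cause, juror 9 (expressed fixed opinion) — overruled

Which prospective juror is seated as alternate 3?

22

Removed: #1, #2, #3, #4, #5, #7, #8, #10, #12, #13, #15, #18, #19. (#9 stays — for-cause denied.)
Seating in order: seats 1–6 → #6, #9, #11, #14, #16, #17; alternates → #20, #21, #22.
So alternate 3 is #22.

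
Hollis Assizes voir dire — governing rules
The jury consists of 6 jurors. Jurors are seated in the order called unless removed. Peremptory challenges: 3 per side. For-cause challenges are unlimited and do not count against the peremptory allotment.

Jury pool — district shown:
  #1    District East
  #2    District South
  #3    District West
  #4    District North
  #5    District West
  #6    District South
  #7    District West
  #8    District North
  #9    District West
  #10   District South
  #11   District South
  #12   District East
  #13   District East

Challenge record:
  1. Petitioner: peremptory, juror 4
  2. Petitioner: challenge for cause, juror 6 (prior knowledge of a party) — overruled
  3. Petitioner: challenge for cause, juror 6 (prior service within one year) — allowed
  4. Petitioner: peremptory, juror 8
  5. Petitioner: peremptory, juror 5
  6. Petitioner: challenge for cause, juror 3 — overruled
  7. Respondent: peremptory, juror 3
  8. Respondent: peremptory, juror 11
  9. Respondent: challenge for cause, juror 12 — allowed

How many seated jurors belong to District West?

2

Removed: #3, #4, #5, #6, #8, #11, #12.
Seated jurors 1–6: #1, #2, #7, #9, #10, #13.
Of those, in District West: #7, #9 → 2.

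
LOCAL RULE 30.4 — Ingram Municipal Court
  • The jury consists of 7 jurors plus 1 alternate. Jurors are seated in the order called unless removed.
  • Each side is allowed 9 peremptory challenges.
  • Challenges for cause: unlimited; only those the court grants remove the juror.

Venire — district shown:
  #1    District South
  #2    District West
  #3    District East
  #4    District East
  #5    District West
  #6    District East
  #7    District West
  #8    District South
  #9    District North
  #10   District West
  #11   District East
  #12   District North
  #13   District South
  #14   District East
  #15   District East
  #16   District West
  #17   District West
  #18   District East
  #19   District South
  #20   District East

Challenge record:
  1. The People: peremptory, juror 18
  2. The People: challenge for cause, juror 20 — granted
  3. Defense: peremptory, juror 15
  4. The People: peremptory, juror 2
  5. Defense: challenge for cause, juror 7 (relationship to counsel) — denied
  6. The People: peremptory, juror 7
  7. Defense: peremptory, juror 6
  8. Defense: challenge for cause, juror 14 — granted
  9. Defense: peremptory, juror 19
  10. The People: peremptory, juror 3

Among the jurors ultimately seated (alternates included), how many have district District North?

2

Removed: #2, #3, #6, #7, #14, #15, #18, #19, #20.
Seated (8 incl. alternates): #1, #4, #5, #8, #9, #10, #11, #12.
Of those, in District North: #9, #12 → 2.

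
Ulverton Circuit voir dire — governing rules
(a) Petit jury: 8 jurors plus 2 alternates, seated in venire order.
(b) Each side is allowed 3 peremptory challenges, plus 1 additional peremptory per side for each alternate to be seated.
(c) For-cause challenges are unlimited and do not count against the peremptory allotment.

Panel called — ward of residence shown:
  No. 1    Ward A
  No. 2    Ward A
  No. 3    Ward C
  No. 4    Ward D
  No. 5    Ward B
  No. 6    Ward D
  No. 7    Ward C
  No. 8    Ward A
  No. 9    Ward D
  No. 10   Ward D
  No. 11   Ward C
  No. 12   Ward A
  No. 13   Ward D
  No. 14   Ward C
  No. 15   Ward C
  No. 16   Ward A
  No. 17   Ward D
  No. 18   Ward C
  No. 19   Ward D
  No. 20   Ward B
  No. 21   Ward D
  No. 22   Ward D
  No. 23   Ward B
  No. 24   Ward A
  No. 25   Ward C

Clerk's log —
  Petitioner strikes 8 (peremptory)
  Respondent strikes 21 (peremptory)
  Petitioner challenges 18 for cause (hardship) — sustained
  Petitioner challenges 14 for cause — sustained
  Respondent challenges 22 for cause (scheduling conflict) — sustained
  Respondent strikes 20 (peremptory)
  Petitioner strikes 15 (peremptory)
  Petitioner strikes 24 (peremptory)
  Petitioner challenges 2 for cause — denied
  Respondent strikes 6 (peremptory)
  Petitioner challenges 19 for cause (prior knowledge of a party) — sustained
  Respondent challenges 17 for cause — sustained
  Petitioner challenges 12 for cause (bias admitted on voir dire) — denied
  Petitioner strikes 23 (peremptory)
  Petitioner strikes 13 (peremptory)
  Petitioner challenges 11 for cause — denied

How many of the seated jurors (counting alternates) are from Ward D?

Removed: #6, #8, #13, #14, #15, #17, #18, #19, #20, #21, #22, #23, #24.
Seated (10 incl. alternates): #1, #2, #3, #4, #5, #7, #9, #10, #11, #12.
Of those, in Ward D: #4, #9, #10 → 3.

3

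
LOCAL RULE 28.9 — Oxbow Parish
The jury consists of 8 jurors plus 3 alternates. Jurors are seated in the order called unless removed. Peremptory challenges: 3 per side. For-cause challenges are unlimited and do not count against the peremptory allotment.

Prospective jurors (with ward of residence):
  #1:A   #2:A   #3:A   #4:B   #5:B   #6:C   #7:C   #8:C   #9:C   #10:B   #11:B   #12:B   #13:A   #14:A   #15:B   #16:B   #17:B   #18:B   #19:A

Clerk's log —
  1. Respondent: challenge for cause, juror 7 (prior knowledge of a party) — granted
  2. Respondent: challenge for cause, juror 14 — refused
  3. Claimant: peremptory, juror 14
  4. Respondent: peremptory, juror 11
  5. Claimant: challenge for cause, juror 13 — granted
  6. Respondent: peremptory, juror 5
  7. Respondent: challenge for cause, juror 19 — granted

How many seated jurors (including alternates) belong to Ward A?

Removed: #5, #7, #11, #13, #14, #19.
Seated (11 incl. alternates): #1, #2, #3, #4, #6, #8, #9, #10, #12, #15, #16.
Of those, in Ward A: #1, #2, #3 → 3.

3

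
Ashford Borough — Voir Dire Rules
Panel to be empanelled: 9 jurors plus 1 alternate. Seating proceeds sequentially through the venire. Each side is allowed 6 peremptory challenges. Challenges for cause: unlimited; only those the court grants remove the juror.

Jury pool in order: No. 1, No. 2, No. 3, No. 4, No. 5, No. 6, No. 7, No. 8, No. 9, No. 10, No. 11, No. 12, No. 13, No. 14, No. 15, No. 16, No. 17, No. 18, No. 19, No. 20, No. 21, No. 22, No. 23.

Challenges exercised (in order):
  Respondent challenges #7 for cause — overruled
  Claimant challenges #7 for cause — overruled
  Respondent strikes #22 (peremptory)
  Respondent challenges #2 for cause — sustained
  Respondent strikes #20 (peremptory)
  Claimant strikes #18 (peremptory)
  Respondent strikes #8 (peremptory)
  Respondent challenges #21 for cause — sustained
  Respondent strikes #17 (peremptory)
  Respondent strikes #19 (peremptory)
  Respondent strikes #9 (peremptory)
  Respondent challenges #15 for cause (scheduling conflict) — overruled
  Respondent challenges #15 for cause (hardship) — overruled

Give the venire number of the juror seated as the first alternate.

13

Removed: #2, #8, #9, #17, #18, #19, #20, #21, #22. (#7, #15 stay — for-cause denied.)
Seating in order: seats 1–9 → #1, #3, #4, #5, #6, #7, #10, #11, #12; alternates → #13.
So alternate 1 is #13.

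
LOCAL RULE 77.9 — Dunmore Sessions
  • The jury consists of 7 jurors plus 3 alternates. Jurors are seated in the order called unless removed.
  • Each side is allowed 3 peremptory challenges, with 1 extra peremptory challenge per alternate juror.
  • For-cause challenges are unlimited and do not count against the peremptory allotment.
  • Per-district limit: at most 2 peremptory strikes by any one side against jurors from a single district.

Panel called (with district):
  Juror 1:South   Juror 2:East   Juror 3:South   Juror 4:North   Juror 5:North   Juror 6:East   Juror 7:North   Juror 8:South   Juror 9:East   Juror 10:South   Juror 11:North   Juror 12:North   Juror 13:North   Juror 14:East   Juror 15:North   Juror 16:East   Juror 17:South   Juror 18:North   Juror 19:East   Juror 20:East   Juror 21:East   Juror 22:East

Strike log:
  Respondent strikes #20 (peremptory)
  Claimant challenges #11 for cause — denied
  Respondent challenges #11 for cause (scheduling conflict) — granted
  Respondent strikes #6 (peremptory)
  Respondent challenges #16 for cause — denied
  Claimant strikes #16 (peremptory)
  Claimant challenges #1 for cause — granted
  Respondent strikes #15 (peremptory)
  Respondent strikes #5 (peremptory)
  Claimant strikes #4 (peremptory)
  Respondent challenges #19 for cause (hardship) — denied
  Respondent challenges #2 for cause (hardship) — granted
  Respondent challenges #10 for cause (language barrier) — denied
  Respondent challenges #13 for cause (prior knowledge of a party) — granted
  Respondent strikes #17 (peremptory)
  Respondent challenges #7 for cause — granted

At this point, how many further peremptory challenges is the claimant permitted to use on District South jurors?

2

Claimant peremptories so far: #16, #4 — 2 of 6 used, 4 left overall.
Against District South: none yet — per-district cap 2 leaves 2.
Binding limit: min(4, 2) = 2.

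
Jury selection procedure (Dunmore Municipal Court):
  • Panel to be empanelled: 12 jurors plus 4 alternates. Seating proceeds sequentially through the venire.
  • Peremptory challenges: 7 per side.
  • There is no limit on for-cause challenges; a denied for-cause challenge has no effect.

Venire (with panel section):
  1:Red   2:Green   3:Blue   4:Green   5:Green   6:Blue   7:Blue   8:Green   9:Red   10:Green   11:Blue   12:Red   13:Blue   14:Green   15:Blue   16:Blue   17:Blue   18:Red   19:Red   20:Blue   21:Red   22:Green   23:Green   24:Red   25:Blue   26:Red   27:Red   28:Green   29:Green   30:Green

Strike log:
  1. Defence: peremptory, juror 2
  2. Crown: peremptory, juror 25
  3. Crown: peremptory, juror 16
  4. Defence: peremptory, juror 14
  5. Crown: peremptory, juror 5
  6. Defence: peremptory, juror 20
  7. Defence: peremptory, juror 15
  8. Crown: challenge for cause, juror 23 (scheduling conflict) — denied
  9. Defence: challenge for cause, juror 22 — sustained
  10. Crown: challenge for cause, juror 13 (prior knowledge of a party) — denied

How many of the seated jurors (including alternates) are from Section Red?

6

Removed: #2, #5, #14, #15, #16, #20, #22, #25.
Seated (16 incl. alternates): #1, #3, #4, #6, #7, #8, #9, #10, #11, #12, #13, #17, #18, #19, #21, #23.
Of those, in Section Red: #1, #9, #12, #18, #19, #21 → 6.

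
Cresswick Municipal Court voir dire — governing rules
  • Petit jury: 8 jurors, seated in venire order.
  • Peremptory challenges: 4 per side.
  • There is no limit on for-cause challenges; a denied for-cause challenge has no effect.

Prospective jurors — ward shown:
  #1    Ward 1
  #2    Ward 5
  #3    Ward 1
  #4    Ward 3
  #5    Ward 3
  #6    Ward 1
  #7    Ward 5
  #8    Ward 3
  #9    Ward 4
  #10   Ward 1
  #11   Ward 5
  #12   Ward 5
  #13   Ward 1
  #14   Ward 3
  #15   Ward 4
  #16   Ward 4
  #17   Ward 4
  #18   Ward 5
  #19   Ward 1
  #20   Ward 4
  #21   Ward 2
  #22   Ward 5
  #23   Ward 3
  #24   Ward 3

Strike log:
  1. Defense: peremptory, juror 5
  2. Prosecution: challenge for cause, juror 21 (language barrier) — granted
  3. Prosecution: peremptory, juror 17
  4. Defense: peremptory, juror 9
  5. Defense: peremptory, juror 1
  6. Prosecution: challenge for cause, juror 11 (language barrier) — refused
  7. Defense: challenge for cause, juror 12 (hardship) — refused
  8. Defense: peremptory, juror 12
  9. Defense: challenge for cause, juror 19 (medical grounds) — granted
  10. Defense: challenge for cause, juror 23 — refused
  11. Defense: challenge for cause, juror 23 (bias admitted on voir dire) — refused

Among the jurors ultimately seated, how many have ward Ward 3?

Removed: #1, #5, #9, #12, #17, #19, #21.
Seated jurors 1–8: #2, #3, #4, #6, #7, #8, #10, #11.
Of those, in Ward 3: #4, #8 → 2.

2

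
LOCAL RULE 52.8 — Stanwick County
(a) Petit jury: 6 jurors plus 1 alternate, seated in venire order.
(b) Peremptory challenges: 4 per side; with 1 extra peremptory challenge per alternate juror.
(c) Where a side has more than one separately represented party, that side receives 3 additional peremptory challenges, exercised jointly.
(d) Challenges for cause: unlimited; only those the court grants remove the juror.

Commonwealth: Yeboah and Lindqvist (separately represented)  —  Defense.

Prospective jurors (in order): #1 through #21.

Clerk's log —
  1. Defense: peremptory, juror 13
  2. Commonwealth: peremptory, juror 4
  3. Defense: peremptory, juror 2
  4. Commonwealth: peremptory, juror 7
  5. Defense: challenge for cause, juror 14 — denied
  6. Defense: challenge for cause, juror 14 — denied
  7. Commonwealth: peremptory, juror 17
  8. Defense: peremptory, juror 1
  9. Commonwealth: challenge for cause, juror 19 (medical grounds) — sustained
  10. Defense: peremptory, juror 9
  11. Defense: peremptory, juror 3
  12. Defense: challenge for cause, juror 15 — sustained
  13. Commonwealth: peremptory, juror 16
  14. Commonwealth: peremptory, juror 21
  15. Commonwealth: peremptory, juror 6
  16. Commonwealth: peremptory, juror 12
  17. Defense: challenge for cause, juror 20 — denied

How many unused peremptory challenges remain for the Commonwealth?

Commonwealth allotment: 4 base + 1 × 1 alternate + 3 multi-party = 8.
Commonwealth peremptories used: #4, #7, #17, #16, #21, #6, #12 — 7 (the for-cause on #19 doesn't count).
Remaining: 8 − 7 = 1.

1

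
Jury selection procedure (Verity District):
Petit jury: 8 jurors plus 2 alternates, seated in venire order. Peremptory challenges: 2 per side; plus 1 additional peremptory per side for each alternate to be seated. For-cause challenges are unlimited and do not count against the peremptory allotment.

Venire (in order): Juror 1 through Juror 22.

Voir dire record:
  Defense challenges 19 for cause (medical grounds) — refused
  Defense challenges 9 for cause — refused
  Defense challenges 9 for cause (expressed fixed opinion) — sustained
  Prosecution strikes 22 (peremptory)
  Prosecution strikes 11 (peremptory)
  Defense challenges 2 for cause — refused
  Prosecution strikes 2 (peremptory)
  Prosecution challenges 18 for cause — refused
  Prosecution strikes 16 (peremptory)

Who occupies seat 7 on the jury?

8

Removed: #2, #9, #11, #16, #22. (#18, #19 stay — for-cause denied.)
Seating in order: seats 1–8 → #1, #3, #4, #5, #6, #7, #8, #10; alternates → #12, #13.
So seat 7 is #8.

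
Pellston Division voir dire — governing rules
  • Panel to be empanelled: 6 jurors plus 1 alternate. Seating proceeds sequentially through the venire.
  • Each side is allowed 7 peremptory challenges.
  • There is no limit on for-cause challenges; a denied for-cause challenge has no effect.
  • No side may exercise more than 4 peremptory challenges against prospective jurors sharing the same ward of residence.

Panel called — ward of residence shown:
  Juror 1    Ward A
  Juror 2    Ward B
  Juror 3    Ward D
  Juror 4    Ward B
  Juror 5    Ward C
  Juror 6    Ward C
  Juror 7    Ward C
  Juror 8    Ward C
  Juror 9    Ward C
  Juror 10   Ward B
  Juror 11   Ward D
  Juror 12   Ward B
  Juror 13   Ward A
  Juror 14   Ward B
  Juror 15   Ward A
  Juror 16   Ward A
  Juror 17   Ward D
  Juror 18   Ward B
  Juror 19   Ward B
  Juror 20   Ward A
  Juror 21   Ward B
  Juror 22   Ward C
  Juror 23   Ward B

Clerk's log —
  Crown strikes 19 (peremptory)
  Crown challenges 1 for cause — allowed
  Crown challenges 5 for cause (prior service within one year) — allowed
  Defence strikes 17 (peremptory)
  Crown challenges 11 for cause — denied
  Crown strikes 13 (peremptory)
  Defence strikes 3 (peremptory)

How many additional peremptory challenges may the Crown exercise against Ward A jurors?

3

Crown peremptories so far: #19, #13 — 2 of 7 used, 5 left overall.
Against Ward A: #13 — 1 used; per-ward cap 4 leaves 3.
Binding limit: min(5, 3) = 3.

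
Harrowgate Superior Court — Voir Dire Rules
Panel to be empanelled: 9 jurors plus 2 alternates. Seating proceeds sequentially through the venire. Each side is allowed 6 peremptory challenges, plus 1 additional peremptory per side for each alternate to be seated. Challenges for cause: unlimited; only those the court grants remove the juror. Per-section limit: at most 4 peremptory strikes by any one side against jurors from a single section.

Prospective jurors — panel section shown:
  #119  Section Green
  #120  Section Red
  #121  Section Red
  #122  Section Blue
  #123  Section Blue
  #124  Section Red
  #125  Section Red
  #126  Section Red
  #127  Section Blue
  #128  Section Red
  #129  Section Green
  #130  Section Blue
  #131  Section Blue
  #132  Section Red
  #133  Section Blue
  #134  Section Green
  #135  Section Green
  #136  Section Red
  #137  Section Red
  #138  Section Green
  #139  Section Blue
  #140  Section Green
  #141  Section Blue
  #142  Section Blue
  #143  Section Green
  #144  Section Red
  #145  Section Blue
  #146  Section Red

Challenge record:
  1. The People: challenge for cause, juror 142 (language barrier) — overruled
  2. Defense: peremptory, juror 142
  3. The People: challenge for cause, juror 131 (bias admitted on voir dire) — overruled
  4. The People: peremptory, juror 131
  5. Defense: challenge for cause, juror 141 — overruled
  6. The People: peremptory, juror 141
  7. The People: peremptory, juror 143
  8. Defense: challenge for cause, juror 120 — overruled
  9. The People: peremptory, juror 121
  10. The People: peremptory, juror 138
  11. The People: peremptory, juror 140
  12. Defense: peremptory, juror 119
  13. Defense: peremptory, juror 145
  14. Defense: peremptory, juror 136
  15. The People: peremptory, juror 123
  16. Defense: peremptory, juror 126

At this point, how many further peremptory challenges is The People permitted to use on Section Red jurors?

The People peremptories so far: #131, #141, #143, #121, #138, #140, #123 — 7 of 8 used, 1 left overall.
Against Section Red: #121 — 1 used; per-section cap 4 leaves 3.
Binding limit: min(1, 3) = 1.

1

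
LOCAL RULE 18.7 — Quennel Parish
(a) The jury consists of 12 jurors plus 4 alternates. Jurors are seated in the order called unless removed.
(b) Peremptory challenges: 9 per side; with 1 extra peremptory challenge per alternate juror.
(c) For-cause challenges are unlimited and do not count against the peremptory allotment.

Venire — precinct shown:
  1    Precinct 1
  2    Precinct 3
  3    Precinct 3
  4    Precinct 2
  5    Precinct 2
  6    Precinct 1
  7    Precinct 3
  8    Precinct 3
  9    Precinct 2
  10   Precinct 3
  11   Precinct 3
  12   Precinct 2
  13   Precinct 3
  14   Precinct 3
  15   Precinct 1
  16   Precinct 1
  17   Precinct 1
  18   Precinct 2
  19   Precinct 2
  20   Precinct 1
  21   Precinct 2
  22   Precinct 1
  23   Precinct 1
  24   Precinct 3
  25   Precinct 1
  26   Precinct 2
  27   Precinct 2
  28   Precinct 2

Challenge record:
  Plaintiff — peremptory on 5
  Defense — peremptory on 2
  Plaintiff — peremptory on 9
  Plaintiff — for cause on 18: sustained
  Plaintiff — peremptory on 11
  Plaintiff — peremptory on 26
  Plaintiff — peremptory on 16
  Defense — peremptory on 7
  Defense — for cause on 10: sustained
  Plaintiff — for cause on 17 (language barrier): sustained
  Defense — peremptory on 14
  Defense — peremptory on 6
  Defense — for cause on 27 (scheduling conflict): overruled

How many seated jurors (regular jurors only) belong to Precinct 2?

4

Removed: #2, #5, #6, #7, #9, #10, #11, #14, #16, #17, #18, #26.
Seated jurors 1–12: #1, #3, #4, #8, #12, #13, #15, #19, #20, #21, #22, #23 (alternates #24, #25, #27, #28 not counted).
Of those, in Precinct 2: #4, #12, #19, #21 → 4.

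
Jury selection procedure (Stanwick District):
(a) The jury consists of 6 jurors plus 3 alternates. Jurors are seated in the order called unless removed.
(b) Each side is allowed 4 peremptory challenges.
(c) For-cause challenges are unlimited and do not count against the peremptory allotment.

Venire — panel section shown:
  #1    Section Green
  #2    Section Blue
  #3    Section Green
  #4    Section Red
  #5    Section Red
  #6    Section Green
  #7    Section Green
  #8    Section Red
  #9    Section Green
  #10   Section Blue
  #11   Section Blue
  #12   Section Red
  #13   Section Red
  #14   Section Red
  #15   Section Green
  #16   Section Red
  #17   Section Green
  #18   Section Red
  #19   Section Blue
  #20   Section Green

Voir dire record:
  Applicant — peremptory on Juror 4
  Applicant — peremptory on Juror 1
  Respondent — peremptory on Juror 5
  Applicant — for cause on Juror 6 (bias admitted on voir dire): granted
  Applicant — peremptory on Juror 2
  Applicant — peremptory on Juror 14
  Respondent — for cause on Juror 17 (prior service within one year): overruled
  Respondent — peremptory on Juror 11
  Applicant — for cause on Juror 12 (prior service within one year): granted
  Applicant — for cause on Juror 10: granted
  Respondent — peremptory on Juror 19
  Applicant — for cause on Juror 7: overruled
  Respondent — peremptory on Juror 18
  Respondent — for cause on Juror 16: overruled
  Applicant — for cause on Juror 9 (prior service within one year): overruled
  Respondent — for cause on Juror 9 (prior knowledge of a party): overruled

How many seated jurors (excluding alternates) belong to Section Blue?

Removed: #1, #2, #4, #5, #6, #10, #11, #12, #14, #18, #19.
Seated jurors 1–6: #3, #7, #8, #9, #13, #15 (alternates #16, #17, #20 not counted).
None of those are in Section Blue → 0.

0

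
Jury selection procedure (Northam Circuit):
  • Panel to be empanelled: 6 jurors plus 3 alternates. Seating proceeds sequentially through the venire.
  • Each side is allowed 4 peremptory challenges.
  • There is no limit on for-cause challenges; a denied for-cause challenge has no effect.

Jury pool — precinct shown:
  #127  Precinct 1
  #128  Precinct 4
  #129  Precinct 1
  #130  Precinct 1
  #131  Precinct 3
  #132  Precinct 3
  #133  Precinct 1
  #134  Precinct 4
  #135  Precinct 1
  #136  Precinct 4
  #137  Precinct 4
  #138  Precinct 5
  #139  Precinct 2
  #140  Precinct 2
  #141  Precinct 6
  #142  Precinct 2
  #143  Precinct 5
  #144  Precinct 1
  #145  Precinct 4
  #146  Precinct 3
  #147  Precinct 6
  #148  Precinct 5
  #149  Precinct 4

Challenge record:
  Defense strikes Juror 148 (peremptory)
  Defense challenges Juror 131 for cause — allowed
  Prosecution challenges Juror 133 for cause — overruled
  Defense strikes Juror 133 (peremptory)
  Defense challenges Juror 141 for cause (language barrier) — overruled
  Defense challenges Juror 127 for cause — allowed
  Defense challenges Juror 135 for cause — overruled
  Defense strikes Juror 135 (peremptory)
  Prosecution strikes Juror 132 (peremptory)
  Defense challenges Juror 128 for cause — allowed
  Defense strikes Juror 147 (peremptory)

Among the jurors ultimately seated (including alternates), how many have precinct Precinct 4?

Removed: #127, #128, #131, #132, #133, #135, #147, #148.
Seated (9 incl. alternates): #129, #130, #134, #136, #137, #138, #139, #140, #141.
Of those, in Precinct 4: #134, #136, #137 → 3.

3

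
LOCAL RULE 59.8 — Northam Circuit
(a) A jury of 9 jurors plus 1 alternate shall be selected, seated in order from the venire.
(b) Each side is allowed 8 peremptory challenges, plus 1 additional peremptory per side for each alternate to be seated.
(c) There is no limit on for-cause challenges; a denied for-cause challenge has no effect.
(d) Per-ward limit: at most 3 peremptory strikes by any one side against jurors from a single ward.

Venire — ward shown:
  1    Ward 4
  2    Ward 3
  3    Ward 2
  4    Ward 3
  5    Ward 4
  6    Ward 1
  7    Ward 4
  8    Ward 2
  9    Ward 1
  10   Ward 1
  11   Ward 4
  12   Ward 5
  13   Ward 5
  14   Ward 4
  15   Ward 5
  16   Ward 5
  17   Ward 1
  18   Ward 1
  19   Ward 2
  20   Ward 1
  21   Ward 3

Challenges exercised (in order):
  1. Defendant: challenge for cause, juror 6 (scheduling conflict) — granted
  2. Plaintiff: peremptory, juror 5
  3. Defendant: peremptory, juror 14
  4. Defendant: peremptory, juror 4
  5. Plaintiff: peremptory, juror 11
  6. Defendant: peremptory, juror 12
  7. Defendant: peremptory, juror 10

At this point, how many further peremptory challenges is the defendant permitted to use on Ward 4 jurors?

2

Defendant peremptories so far: #14, #4, #12, #10 — 4 of 9 used, 5 left overall.
Against Ward 4: #14 — 1 used; per-ward cap 3 leaves 2.
Binding limit: min(5, 2) = 2.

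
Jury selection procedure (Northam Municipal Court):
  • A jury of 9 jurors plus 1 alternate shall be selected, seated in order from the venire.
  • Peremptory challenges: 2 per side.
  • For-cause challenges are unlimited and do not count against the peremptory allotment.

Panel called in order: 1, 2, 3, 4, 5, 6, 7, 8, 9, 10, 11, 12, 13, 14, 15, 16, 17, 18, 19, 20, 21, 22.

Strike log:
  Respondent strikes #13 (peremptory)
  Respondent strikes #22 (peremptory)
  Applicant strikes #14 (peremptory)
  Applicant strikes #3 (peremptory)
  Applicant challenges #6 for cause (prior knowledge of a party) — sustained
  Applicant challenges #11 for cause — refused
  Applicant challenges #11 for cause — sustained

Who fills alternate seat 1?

15

Removed: #3, #6, #11, #13, #14, #22.
Seating in order: seats 1–9 → #1, #2, #4, #5, #7, #8, #9, #10, #12; alternates → #15.
So alternate 1 is #15.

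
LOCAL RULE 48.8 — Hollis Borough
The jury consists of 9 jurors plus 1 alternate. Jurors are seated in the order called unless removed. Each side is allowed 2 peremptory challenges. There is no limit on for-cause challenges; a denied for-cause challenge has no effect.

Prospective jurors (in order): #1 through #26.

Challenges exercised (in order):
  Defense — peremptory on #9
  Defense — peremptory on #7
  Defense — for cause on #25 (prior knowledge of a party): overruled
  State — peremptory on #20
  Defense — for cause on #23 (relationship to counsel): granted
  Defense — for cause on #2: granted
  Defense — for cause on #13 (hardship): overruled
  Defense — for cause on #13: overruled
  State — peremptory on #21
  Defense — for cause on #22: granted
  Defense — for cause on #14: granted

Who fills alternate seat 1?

13

Removed: #2, #7, #9, #14, #20, #21, #22, #23. (#13, #25 stay — for-cause denied.)
Seating in order: seats 1–9 → #1, #3, #4, #5, #6, #8, #10, #11, #12; alternates → #13.
So alternate 1 is #13.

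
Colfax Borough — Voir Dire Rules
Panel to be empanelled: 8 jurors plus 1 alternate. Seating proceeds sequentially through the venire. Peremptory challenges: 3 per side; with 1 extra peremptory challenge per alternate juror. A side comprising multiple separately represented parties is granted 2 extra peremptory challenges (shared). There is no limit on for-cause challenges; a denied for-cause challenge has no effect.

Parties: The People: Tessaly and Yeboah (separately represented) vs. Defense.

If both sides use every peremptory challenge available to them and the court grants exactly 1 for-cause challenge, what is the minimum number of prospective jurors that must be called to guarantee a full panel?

20

Seats to fill: 8 + 1 alternates = 9.
Peremptories — The People: 3 + 1×1 + 2 = 6; Defense: 3 + 1×1 = 4; total 10.
For-cause removals: 1.
Minimum venire: 9 + 10 + 1 = 20.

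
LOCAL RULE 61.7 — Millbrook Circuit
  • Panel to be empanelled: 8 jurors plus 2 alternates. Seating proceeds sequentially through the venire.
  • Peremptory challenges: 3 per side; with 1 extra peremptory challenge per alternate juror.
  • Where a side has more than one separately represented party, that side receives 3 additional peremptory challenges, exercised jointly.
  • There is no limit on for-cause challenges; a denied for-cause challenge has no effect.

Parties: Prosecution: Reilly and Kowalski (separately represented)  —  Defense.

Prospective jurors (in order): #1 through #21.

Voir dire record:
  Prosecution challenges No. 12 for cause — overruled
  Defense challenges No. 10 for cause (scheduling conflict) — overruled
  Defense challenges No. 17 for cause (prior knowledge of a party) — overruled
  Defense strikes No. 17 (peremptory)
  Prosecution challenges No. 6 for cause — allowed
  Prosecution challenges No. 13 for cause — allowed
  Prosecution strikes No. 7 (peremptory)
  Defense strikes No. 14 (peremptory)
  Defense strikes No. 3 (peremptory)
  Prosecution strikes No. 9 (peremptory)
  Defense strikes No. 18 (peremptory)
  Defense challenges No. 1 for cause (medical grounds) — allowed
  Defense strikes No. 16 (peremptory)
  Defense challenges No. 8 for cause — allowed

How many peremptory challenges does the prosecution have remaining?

Prosecution allotment: 3 base + 1 × 2 alternates + 3 multi-party = 8.
Prosecution peremptories used: #7, #9 — 2 (for-cause on #12, #6, #13 don't count).
Remaining: 8 − 2 = 6.

6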